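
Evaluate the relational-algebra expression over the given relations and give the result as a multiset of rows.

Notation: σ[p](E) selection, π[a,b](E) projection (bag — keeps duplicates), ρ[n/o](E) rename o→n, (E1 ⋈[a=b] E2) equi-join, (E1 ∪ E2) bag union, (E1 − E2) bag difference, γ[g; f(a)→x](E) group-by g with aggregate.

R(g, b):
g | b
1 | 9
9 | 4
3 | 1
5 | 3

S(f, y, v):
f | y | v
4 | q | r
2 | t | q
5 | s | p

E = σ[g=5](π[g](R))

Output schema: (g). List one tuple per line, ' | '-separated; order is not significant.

Subexpression sizes:
  R → 4
  π[g](R) → 4
  σ[g=5](π[g](R)) → 1

== RESULT ==
g
5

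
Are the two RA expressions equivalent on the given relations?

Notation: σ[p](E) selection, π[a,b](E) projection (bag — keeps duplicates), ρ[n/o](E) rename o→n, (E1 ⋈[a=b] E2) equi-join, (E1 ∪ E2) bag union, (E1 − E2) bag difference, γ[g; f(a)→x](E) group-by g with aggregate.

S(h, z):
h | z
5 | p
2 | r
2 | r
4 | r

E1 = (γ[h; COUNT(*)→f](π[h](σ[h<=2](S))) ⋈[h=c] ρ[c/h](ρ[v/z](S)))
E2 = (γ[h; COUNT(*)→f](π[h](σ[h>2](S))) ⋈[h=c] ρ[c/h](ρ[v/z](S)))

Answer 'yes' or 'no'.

E1 per-node cardinality:
  S → 4
  σ[h<=2](S) → 2
  π[h](σ[h<=2](S)) → 2
  γ[h; COUNT(*)→f](π[h](σ[h<=2](S))) → 1
  S → 4
  ρ[v/z](S) → 4
  ρ[c/h](ρ[v/z](S)) → 4
  (γ[h; COUNT(*)→f](π[h](σ[h<=2](S))) ⋈[h=c] ρ[c/h](ρ[v/z](S))) → 2
E2 per-node cardinality:
  S → 4
  σ[h>2](S) → 2
  π[h](σ[h>2](S)) → 2
  γ[h; COUNT(*)→f](π[h](σ[h>2](S))) → 2
  S → 4
  ρ[v/z](S) → 4
  ρ[c/h](ρ[v/z](S)) → 4
  (γ[h; COUNT(*)→f](π[h](σ[h>2](S))) ⋈[h=c] ρ[c/h](ρ[v/z](S))) → 2

E1 result:
h | f | c | v
2 | 2 | 2 | r
2 | 2 | 2 | r
E2 result:
h | f | c | v
4 | 1 | 4 | r
5 | 1 | 5 | p
Witness: (5, 1, 5, 'p') appears 0× in E1 but 1× in E2.

no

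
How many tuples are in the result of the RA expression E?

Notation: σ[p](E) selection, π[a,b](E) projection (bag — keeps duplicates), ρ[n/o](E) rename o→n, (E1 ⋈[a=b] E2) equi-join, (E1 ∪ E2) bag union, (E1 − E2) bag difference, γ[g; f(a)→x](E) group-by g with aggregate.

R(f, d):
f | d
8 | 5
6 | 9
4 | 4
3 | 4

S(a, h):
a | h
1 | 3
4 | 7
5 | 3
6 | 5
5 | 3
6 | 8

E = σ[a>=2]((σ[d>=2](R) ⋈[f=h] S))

Per-node cardinality:
  R → 4
  σ[d>=2](R) → 4
  S → 6
  (σ[d>=2](R) ⋈[f=h] S) → 4
  σ[a>=2]((σ[d>=2](R) ⋈[f=h] S)) → 3

|E| = 3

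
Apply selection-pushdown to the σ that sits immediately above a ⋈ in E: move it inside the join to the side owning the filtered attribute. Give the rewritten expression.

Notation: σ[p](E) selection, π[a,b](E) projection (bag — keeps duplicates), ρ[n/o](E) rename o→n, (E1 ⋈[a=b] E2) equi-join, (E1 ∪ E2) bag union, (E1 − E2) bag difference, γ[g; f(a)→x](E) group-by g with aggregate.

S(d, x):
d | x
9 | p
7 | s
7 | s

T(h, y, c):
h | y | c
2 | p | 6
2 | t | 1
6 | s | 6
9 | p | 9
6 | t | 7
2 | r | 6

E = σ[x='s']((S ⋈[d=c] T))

σ filters on x, owned by the left side.
E' = (σ[x='s'](S) ⋈[d=c] T)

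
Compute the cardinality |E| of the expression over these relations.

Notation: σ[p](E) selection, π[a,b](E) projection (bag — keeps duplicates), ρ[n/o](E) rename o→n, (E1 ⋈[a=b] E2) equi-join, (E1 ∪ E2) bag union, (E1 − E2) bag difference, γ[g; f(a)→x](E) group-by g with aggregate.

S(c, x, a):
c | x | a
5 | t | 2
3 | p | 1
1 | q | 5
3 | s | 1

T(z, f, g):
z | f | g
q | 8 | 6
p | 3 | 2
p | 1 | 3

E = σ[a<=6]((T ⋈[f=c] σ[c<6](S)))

Subexpression sizes:
  T → 3
  S → 4
  σ[c<6](S) → 4
  (T ⋈[f=c] σ[c<6](S)) → 3
  σ[a<=6]((T ⋈[f=c] σ[c<6](S))) → 3

|E| = 3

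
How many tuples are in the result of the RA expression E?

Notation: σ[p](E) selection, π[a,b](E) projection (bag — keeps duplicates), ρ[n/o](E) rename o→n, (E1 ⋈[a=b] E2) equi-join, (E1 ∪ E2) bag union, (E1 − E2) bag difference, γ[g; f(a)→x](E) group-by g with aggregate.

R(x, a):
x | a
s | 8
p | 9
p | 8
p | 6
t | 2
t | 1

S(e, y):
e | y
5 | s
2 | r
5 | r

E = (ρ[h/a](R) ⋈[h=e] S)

Per-node cardinality:
  R → 6
  ρ[h/a](R) → 6
  S → 3
  (ρ[h/a](R) ⋈[h=e] S) → 1

|E| = 1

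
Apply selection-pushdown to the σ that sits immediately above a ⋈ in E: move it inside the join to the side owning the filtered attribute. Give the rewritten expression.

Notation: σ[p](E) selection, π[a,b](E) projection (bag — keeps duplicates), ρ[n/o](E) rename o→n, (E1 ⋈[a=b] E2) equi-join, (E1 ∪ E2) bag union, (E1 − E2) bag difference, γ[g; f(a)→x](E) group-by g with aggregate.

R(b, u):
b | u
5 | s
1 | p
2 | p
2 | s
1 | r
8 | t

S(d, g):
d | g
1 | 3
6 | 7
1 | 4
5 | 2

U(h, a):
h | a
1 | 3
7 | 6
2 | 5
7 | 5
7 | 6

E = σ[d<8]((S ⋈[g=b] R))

σ filters on d, owned by the left side.
E' = (σ[d<8](S) ⋈[g=b] R)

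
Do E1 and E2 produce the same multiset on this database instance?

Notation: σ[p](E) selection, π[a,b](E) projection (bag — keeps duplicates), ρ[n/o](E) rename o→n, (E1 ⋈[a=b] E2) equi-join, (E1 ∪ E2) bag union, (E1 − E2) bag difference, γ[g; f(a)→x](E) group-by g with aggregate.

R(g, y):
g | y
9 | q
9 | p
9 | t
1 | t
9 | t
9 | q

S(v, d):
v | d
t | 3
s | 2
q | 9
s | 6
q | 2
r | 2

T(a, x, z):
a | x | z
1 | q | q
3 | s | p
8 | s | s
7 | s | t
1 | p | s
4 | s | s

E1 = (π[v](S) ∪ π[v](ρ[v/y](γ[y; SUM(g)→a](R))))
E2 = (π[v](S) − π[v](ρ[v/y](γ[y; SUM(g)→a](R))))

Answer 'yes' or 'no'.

E1 row counts bottom-up:
  S → 6
  π[v](S) → 6
  R → 6
  γ[y; SUM(g)→a](R) → 3
  ρ[v/y](γ[y; SUM(g)→a](R)) → 3
  π[v](ρ[v/y](γ[y; SUM(g)→a](R))) → 3
  (π[v](S) ∪ π[v](ρ[v/y](γ[y; SUM(g)→a](R)))) → 9
E2 row counts bottom-up:
  S → 6
  π[v](S) → 6
  R → 6
  γ[y; SUM(g)→a](R) → 3
  ρ[v/y](γ[y; SUM(g)→a](R)) → 3
  π[v](ρ[v/y](γ[y; SUM(g)→a](R))) → 3
  (π[v](S) − π[v](ρ[v/y](γ[y; SUM(g)→a](R)))) → 4

E1 result:
v
p
q
q
q
r
s
s
t
t
E2 result:
v
q
r
s
s
Witness: ('t',) appears 2× in E1 but 0× in E2.

no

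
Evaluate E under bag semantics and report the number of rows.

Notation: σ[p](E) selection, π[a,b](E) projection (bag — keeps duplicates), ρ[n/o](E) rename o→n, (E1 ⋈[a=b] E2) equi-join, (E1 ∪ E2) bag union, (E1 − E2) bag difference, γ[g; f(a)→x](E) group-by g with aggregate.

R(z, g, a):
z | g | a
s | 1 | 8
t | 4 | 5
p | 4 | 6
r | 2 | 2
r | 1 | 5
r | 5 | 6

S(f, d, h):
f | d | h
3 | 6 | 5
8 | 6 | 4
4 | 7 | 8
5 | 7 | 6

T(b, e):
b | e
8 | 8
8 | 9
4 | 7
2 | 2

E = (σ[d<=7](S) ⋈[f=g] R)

Per-node cardinality:
  S → 4
  σ[d<=7](S) → 4
  R → 6
  (σ[d<=7](S) ⋈[f=g] R) → 3

|E| = 3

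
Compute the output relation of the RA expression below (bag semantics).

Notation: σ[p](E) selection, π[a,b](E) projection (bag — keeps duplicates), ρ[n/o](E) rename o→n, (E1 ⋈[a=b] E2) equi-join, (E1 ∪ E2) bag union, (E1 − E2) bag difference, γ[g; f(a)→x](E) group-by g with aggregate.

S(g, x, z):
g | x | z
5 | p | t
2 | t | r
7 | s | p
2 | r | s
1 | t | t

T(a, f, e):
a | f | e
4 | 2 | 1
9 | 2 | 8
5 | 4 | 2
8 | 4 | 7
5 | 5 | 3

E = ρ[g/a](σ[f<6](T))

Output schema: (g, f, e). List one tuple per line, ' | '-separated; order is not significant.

Row counts bottom-up:
  T → 5
  σ[f<6](T) → 5
  ρ[g/a](σ[f<6](T)) → 5

== RESULT ==
g | f | e
4 | 2 | 1
5 | 4 | 2
5 | 5 | 3
8 | 4 | 7
9 | 2 | 8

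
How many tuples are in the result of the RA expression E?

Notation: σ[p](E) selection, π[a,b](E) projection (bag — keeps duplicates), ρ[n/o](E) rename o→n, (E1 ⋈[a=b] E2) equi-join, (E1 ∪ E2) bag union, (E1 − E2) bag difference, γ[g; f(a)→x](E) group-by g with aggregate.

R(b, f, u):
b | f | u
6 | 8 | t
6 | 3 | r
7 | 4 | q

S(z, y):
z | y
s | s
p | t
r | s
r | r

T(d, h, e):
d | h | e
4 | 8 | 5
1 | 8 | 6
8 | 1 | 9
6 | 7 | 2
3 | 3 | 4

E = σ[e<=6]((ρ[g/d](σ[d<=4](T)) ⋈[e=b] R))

Row counts bottom-up:
  T → 5
  σ[d<=4](T) → 3
  ρ[g/d](σ[d<=4](T)) → 3
  R → 3
  (ρ[g/d](σ[d<=4](T)) ⋈[e=b] R) → 2
  σ[e<=6]((ρ[g/d](σ[d<=4](T)) ⋈[e=b] R)) → 2

|E| = 2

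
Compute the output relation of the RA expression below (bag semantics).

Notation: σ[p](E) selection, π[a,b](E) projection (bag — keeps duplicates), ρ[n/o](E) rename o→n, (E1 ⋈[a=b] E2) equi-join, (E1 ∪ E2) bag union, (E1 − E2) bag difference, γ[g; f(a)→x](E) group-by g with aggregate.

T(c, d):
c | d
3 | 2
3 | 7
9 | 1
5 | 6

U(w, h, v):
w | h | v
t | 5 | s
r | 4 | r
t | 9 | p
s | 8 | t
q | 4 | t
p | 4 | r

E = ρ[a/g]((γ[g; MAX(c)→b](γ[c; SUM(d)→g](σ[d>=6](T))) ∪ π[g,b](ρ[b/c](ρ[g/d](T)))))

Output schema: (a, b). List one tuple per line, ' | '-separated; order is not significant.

Stepwise |·|:
  T → 4
  σ[d>=6](T) → 2
  γ[c; SUM(d)→g](σ[d>=6](T)) → 2
  γ[g; MAX(c)→b](γ[c; SUM(d)→g](σ[d>=6](T))) → 2
  T → 4
  ρ[g/d](T) → 4
  ρ[b/c](ρ[g/d](T)) → 4
  π[g,b](ρ[b/c](ρ[g/d](T))) → 4
  (γ[g; MAX(c)→b](γ[c; SUM(d)→g](σ[d>=6](T))) ∪ π[g,b](ρ[b/c](ρ[g/d](T)))) → 6
  ρ[a/g]((γ[g; MAX(c)→b](γ[c; SUM(d)→g](σ[d>=6](T))) ∪ π[g,b](ρ[b/c](ρ[g/d](T))))) → 6

== RESULT ==
a | b
1 | 9
2 | 3
6 | 5
6 | 5
7 | 3
7 | 3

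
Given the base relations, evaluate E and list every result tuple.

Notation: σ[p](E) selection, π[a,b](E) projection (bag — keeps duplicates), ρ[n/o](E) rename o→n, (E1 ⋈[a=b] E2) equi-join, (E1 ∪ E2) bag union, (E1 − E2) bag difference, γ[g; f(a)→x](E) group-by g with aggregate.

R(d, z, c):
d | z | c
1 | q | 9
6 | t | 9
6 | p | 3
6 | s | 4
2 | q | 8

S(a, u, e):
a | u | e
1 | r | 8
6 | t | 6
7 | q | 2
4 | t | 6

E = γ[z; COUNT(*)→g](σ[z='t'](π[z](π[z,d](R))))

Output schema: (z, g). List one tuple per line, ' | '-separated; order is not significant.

Subexpression sizes:
  R → 5
  π[z,d](R) → 5
  π[z](π[z,d](R)) → 5
  σ[z='t'](π[z](π[z,d](R))) → 1
  γ[z; COUNT(*)→g](σ[z='t'](π[z](π[z,d](R)))) → 1

== RESULT ==
z | g
t | 1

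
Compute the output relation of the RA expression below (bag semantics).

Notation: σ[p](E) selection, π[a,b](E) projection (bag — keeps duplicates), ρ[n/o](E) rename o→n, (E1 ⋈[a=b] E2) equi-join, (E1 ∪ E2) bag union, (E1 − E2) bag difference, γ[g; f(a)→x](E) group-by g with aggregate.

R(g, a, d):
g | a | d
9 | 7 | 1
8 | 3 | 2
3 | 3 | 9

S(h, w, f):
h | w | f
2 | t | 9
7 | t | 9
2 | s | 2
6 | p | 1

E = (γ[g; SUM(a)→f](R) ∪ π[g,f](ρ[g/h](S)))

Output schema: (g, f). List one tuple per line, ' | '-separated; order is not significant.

Stepwise |·|:
  R → 3
  γ[g; SUM(a)→f](R) → 3
  S → 4
  ρ[g/h](S) → 4
  π[g,f](ρ[g/h](S)) → 4
  (γ[g; SUM(a)→f](R) ∪ π[g,f](ρ[g/h](S))) → 7

== RESULT ==
g | f
2 | 2
2 | 9
3 | 3
6 | 1
7 | 9
8 | 3
9 | 7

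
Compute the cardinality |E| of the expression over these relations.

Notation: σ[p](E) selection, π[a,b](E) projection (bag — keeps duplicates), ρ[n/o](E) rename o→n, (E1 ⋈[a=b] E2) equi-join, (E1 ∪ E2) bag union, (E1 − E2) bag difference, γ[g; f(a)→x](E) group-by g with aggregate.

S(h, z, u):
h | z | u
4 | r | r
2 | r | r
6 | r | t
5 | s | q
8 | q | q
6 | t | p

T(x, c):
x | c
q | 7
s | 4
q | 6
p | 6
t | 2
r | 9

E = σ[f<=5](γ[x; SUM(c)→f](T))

Stepwise |·|:
  T → 6
  γ[x; SUM(c)→f](T) → 5
  σ[f<=5](γ[x; SUM(c)→f](T)) → 2

|E| = 2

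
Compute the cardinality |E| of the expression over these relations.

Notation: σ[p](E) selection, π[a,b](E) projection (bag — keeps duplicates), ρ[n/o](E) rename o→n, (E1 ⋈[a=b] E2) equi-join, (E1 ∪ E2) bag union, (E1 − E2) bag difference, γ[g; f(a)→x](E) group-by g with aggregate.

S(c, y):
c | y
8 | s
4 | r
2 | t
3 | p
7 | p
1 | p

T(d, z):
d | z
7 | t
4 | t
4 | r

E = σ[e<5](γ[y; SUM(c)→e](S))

Per-node cardinality:
  S → 6
  γ[y; SUM(c)→e](S) → 4
  σ[e<5](γ[y; SUM(c)→e](S)) → 2

|E| = 2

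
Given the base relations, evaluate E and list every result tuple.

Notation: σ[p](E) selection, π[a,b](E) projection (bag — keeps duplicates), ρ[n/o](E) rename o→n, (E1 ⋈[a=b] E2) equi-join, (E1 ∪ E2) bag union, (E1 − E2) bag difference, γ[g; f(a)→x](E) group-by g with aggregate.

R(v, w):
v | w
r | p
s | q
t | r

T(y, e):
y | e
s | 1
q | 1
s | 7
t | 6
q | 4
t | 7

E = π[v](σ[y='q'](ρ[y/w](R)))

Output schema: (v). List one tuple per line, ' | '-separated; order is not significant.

Per-node cardinality:
  R → 3
  ρ[y/w](R) → 3
  σ[y='q'](ρ[y/w](R)) → 1
  π[v](σ[y='q'](ρ[y/w](R))) → 1

== RESULT ==
v
s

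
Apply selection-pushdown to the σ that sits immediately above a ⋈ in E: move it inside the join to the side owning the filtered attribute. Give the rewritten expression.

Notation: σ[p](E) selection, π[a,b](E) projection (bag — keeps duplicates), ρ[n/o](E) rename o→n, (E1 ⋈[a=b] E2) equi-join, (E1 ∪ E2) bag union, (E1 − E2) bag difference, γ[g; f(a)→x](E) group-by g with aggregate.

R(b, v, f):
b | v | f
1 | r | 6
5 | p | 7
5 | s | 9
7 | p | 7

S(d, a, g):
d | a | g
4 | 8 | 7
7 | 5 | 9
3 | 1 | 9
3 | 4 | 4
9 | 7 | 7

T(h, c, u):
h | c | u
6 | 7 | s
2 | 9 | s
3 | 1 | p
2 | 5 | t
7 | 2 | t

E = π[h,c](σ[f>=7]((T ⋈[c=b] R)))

σ filters on f, owned by the right side.
E' = π[h,c]((T ⋈[c=b] σ[f>=7](R)))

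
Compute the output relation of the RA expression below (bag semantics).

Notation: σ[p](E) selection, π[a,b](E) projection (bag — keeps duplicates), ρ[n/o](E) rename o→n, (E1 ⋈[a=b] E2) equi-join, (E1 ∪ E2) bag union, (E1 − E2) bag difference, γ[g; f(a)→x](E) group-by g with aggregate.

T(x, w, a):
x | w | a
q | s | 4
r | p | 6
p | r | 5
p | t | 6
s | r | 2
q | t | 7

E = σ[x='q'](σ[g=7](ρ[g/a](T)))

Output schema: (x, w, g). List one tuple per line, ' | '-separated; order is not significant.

Stepwise |·|:
  T → 6
  ρ[g/a](T) → 6
  σ[g=7](ρ[g/a](T)) → 1
  σ[x='q'](σ[g=7](ρ[g/a](T))) → 1

== RESULT ==
x | w | g
q | t | 7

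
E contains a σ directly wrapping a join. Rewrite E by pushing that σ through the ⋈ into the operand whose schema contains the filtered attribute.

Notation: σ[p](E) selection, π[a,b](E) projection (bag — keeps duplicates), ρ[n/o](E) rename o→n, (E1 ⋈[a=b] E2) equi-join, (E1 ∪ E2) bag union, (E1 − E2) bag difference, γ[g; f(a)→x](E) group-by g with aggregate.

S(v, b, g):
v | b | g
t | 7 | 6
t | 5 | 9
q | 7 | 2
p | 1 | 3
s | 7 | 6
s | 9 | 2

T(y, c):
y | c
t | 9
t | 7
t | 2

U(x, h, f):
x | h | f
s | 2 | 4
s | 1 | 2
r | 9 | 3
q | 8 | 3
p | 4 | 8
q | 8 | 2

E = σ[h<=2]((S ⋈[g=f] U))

σ filters on h, owned by the right side.
E' = (S ⋈[g=f] σ[h<=2](U))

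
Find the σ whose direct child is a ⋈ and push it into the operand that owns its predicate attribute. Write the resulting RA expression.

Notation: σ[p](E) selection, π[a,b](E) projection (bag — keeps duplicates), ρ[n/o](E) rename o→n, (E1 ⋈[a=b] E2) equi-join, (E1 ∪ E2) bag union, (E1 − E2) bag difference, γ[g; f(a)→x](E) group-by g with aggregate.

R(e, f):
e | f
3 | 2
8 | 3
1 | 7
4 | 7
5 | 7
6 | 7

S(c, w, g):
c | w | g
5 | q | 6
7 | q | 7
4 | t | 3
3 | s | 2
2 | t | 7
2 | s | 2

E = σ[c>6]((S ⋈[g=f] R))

σ filters on c, owned by the left side.
E' = (σ[c>6](S) ⋈[g=f] R)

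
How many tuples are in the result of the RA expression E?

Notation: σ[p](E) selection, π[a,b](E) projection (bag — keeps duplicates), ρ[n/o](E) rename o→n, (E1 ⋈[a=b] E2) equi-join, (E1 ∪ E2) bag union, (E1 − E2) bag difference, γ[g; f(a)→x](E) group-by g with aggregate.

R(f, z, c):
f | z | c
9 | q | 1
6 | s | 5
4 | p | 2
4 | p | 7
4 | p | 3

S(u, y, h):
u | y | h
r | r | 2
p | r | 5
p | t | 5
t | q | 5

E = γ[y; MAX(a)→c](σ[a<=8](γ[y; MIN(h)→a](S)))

Per-node cardinality:
  S → 4
  γ[y; MIN(h)→a](S) → 3
  σ[a<=8](γ[y; MIN(h)→a](S)) → 3
  γ[y; MAX(a)→c](σ[a<=8](γ[y; MIN(h)→a](S))) → 3

|E| = 3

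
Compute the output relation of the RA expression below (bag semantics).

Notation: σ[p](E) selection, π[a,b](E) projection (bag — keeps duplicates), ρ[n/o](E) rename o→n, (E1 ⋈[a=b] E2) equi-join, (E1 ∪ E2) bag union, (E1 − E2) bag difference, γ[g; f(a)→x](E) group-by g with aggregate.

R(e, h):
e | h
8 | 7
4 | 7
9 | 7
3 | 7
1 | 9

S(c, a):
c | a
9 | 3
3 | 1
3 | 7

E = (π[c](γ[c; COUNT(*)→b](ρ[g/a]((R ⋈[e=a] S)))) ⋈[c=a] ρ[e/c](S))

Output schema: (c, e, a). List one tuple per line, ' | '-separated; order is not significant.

Row counts bottom-up:
  R → 5
  S → 3
  (R ⋈[e=a] S) → 2
  ρ[g/a]((R ⋈[e=a] S)) → 2
  γ[c; COUNT(*)→b](ρ[g/a]((R ⋈[e=a] S))) → 2
  π[c](γ[c; COUNT(*)→b](ρ[g/a]((R ⋈[e=a] S)))) → 2
  S → 3
  ρ[e/c](S) → 3
  (π[c](γ[c; COUNT(*)→b](ρ[g/a]((R ⋈[e=a] S)))) ⋈[c=a] ρ[e/c](S)) → 1

== RESULT ==
c | e | a
3 | 9 | 3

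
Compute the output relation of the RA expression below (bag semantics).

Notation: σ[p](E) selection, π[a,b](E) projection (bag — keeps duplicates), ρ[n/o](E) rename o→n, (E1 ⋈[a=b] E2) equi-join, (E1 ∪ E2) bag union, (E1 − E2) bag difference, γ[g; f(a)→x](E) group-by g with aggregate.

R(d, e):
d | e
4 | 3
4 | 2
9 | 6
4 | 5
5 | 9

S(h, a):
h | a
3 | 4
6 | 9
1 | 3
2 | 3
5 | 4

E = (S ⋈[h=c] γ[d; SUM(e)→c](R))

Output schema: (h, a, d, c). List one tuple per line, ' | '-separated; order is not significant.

Row counts bottom-up:
  S → 5
  R → 5
  γ[d; SUM(e)→c](R) → 3
  (S ⋈[h=c] γ[d; SUM(e)→c](R)) → 1

== RESULT ==
h | a | d | c
6 | 9 | 9 | 6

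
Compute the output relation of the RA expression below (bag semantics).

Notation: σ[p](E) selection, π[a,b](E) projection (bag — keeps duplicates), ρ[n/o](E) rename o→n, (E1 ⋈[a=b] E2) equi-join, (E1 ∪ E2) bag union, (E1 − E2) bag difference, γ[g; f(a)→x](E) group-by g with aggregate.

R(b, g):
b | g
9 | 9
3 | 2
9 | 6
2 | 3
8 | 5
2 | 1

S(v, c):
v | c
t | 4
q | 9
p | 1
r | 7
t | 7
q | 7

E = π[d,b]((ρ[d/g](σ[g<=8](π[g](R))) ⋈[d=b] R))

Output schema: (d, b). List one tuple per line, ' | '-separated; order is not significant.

Per-node cardinality:
  R → 6
  π[g](R) → 6
  σ[g<=8](π[g](R)) → 5
  ρ[d/g](σ[g<=8](π[g](R))) → 5
  R → 6
  (ρ[d/g](σ[g<=8](π[g](R))) ⋈[d=b] R) → 3
  π[d,b]((ρ[d/g](σ[g<=8](π[g](R))) ⋈[d=b] R)) → 3

== RESULT ==
d | b
2 | 2
2 | 2
3 | 3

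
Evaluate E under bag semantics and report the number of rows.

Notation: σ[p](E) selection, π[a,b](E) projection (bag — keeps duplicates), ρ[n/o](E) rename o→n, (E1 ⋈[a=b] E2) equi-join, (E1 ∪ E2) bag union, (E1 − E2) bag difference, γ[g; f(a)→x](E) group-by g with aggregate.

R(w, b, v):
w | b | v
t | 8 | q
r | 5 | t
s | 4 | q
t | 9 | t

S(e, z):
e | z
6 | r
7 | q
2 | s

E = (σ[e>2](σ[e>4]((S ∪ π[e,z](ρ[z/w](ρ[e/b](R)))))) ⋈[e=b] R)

Subexpression sizes:
  S → 3
  R → 4
  ρ[e/b](R) → 4
  ρ[z/w](ρ[e/b](R)) → 4
  π[e,z](ρ[z/w](ρ[e/b](R))) → 4
  (S ∪ π[e,z](ρ[z/w](ρ[e/b](R)))) → 7
  σ[e>4]((S ∪ π[e,z](ρ[z/w](ρ[e/b](R))))) → 5
  σ[e>2](σ[e>4]((S ∪ π[e,z](ρ[z/w](ρ[e/b](R)))))) → 5
  R → 4
  (σ[e>2](σ[e>4]((S ∪ π[e,z](ρ[z/w](ρ[e/b](R)))))) ⋈[e=b] R) → 3

|E| = 3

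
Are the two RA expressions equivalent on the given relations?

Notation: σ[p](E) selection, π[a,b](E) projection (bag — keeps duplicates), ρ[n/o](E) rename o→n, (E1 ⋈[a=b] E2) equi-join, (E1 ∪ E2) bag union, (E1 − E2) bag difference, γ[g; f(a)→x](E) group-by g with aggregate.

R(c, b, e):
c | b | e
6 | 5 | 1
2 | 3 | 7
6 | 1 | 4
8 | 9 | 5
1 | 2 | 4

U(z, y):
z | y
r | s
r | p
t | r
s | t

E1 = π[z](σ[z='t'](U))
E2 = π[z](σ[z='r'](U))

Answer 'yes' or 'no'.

E1 stepwise |·|:
  U → 4
  σ[z='t'](U) → 1
  π[z](σ[z='t'](U)) → 1
E2 stepwise |·|:
  U → 4
  σ[z='r'](U) → 2
  π[z](σ[z='r'](U)) → 2

E1 result:
z
t
E2 result:
z
r
r
Witness: ('t',) appears 1× in E1 but 0× in E2.

no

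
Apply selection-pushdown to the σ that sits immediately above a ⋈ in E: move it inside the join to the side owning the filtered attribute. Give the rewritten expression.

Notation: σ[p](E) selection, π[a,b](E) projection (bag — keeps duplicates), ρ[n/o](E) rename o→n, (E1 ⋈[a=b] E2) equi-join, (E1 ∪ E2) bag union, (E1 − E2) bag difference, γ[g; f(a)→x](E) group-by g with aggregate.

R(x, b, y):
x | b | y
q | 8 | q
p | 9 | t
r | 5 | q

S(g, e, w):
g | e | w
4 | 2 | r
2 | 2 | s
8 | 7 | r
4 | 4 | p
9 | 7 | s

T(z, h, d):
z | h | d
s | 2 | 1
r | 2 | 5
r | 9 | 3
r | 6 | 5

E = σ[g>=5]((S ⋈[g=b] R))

σ filters on g, owned by the left side.
E' = (σ[g>=5](S) ⋈[g=b] R)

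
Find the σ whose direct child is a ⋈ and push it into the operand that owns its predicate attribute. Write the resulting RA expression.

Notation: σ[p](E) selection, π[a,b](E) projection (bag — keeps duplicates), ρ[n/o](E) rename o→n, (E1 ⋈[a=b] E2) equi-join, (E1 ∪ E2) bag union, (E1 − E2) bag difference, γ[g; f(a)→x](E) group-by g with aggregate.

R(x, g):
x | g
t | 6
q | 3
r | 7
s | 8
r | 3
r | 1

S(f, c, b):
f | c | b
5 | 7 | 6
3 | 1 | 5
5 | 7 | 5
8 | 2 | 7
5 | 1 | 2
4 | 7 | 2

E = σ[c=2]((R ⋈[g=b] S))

σ filters on c, owned by the right side.
E' = (R ⋈[g=b] σ[c=2](S))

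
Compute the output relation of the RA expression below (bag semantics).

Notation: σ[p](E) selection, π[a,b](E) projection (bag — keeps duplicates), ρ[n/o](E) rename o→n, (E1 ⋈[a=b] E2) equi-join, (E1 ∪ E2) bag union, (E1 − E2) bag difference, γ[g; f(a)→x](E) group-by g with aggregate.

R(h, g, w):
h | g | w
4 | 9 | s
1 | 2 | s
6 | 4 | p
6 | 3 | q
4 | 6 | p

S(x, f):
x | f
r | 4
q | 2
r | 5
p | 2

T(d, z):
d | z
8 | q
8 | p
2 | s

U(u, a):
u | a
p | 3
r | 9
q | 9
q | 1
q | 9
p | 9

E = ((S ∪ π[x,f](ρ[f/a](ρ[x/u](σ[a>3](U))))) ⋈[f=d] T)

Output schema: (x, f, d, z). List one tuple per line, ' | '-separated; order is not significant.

Per-node cardinality:
  S → 4
  U → 6
  σ[a>3](U) → 4
  ρ[x/u](σ[a>3](U)) → 4
  ρ[f/a](ρ[x/u](σ[a>3](U))) → 4
  π[x,f](ρ[f/a](ρ[x/u](σ[a>3](U)))) → 4
  (S ∪ π[x,f](ρ[f/a](ρ[x/u](σ[a>3](U))))) → 8
  T → 3
  ((S ∪ π[x,f](ρ[f/a](ρ[x/u](σ[a>3](U))))) ⋈[f=d] T) → 2

== RESULT ==
x | f | d | z
p | 2 | 2 | s
q | 2 | 2 | s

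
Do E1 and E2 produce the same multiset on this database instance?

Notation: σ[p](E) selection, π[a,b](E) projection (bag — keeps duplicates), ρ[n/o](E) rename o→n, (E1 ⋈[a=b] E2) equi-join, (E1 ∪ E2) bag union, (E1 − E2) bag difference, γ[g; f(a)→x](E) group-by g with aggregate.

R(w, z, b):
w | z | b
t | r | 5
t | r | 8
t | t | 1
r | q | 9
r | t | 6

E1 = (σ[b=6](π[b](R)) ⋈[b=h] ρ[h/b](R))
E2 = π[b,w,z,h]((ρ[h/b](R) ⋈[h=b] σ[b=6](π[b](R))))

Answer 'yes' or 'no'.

E1 stepwise |·|:
  R → 5
  π[b](R) → 5
  σ[b=6](π[b](R)) → 1
  R → 5
  ρ[h/b](R) → 5
  (σ[b=6](π[b](R)) ⋈[b=h] ρ[h/b](R)) → 1
E2 stepwise |·|:
  R → 5
  ρ[h/b](R) → 5
  R → 5
  π[b](R) → 5
  σ[b=6](π[b](R)) → 1
  (ρ[h/b](R) ⋈[h=b] σ[b=6](π[b](R))) → 1
  π[b,w,z,h]((ρ[h/b](R) ⋈[h=b] σ[b=6](π[b](R)))) → 1

E1 and E2 produce the same multiset:
b | w | z | h
6 | r | t | 6

yes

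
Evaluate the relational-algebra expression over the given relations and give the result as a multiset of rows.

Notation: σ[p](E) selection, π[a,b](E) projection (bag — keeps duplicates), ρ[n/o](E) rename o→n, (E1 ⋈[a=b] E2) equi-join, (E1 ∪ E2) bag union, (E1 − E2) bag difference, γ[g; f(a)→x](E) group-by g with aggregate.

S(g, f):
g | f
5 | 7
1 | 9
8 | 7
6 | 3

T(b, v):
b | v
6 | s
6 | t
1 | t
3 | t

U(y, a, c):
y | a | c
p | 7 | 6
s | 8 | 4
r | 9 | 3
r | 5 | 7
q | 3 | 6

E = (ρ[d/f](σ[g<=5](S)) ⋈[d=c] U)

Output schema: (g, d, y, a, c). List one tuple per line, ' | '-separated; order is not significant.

Subexpression sizes:
  S → 4
  σ[g<=5](S) → 2
  ρ[d/f](σ[g<=5](S)) → 2
  U → 5
  (ρ[d/f](σ[g<=5](S)) ⋈[d=c] U) → 1

== RESULT ==
g | d | y | a | c
5 | 7 | r | 5 | 7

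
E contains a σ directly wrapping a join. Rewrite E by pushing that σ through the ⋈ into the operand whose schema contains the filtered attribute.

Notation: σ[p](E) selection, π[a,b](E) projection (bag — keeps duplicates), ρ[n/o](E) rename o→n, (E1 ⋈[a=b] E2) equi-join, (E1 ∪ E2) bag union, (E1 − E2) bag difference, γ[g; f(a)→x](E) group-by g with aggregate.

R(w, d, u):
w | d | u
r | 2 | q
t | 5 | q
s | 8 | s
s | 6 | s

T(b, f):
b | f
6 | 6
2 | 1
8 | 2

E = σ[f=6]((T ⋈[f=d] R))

σ filters on f, owned by the left side.
E' = (σ[f=6](T) ⋈[f=d] R)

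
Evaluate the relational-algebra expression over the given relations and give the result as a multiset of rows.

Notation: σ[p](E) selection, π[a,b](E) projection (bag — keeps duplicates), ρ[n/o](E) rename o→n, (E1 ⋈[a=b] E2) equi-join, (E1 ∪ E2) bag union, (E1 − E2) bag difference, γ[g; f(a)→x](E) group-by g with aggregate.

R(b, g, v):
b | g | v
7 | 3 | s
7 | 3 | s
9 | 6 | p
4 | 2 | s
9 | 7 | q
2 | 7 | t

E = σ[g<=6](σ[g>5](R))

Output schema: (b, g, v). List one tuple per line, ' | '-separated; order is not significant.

Subexpression sizes:
  R → 6
  σ[g>5](R) → 3
  σ[g<=6](σ[g>5](R)) → 1

== RESULT ==
b | g | v
9 | 6 | p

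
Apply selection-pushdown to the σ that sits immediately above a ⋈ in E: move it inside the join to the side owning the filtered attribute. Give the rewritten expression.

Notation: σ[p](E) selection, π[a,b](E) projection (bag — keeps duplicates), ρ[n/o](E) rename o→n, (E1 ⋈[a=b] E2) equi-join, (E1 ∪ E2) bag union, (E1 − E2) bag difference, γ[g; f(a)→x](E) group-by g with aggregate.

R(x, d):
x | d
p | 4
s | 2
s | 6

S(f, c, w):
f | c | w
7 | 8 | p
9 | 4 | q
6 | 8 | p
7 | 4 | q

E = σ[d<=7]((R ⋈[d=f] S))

σ filters on d, owned by the left side.
E' = (σ[d<=7](R) ⋈[d=f] S)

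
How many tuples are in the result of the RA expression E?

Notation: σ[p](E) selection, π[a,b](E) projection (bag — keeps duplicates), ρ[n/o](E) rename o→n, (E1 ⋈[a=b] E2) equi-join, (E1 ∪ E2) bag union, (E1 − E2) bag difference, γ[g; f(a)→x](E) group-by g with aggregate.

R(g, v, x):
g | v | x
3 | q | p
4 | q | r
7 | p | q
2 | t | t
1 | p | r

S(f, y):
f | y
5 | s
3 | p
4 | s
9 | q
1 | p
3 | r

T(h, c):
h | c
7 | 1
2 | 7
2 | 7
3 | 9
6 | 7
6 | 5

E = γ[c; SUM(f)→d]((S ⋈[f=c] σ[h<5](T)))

Row counts bottom-up:
  S → 6
  T → 6
  σ[h<5](T) → 3
  (S ⋈[f=c] σ[h<5](T)) → 1
  γ[c; SUM(f)→d]((S ⋈[f=c] σ[h<5](T))) → 1

|E| = 1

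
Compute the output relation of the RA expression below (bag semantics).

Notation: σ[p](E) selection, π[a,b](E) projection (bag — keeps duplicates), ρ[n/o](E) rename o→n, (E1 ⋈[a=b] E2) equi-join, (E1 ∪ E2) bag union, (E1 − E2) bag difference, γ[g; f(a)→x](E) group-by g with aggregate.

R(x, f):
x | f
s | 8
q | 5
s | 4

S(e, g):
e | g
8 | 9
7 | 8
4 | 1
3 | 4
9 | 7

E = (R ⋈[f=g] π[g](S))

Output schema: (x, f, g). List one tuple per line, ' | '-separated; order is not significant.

Per-node cardinality:
  R → 3
  S → 5
  π[g](S) → 5
  (R ⋈[f=g] π[g](S)) → 2

== RESULT ==
x | f | g
s | 4 | 4
s | 8 | 8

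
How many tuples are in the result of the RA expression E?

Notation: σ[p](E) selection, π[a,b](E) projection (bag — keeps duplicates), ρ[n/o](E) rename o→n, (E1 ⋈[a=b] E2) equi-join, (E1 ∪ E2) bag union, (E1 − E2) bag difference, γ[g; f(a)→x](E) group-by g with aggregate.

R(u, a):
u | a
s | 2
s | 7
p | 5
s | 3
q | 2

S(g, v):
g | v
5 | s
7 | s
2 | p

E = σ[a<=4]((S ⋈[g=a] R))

Subexpression sizes:
  S → 3
  R → 5
  (S ⋈[g=a] R) → 4
  σ[a<=4]((S ⋈[g=a] R)) → 2

|E| = 2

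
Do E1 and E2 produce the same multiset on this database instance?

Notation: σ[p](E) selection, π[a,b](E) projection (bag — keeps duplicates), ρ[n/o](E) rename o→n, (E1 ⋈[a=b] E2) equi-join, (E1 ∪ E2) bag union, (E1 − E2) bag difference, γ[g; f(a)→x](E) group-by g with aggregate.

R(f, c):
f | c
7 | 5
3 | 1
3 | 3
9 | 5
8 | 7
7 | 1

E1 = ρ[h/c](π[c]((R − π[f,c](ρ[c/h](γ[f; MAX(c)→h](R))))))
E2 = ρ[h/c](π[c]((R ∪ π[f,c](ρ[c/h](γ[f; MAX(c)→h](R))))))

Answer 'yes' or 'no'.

E1 subexpression sizes:
  R → 6
  R → 6
  γ[f; MAX(c)→h](R) → 4
  ρ[c/h](γ[f; MAX(c)→h](R)) → 4
  π[f,c](ρ[c/h](γ[f; MAX(c)→h](R))) → 4
  (R − π[f,c](ρ[c/h](γ[f; MAX(c)→h](R)))) → 2
  π[c]((R − π[f,c](ρ[c/h](γ[f; MAX(c)→h](R))))) → 2
  ρ[h/c](π[c]((R − π[f,c](ρ[c/h](γ[f; MAX(c)→h](R)))))) → 2
E2 subexpression sizes:
  R → 6
  R → 6
  γ[f; MAX(c)→h](R) → 4
  ρ[c/h](γ[f; MAX(c)→h](R)) → 4
  π[f,c](ρ[c/h](γ[f; MAX(c)→h](R))) → 4
  (R ∪ π[f,c](ρ[c/h](γ[f; MAX(c)→h](R)))) → 10
  π[c]((R ∪ π[f,c](ρ[c/h](γ[f; MAX(c)→h](R))))) → 10
  ρ[h/c](π[c]((R ∪ π[f,c](ρ[c/h](γ[f; MAX(c)→h](R)))))) → 10

E1 result:
h
1
1
E2 result:
h
1
1
3
3
5
5
5
5
7
7
Witness: (7,) appears 0× in E1 but 2× in E2.

no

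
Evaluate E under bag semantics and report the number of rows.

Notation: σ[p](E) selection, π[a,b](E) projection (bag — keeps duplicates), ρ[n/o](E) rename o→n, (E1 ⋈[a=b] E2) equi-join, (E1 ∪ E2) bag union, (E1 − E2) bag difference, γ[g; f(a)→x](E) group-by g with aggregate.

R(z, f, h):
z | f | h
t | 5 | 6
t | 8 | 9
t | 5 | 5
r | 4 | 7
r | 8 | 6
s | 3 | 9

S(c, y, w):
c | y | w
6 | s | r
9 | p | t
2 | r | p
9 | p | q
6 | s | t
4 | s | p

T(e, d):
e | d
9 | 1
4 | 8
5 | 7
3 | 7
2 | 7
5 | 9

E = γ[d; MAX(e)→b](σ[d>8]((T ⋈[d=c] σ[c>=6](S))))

Stepwise |·|:
  T → 6
  S → 6
  σ[c>=6](S) → 4
  (T ⋈[d=c] σ[c>=6](S)) → 2
  σ[d>8]((T ⋈[d=c] σ[c>=6](S))) → 2
  γ[d; MAX(e)→b](σ[d>8]((T ⋈[d=c] σ[c>=6](S)))) → 1

|E| = 1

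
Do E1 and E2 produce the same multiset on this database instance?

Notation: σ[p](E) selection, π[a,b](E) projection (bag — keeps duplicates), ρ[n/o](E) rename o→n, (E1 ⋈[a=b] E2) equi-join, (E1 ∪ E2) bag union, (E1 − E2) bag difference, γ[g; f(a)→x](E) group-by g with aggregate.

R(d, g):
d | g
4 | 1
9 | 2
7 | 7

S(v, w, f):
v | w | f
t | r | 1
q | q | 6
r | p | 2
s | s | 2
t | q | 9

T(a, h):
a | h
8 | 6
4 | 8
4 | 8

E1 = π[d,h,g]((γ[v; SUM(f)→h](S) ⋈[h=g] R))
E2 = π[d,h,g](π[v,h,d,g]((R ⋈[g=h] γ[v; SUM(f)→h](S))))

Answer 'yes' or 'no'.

E1 per-node cardinality:
  S → 5
  γ[v; SUM(f)→h](S) → 4
  R → 3
  (γ[v; SUM(f)→h](S) ⋈[h=g] R) → 2
  π[d,h,g]((γ[v; SUM(f)→h](S) ⋈[h=g] R)) → 2
E2 per-node cardinality:
  R → 3
  S → 5
  γ[v; SUM(f)→h](S) → 4
  (R ⋈[g=h] γ[v; SUM(f)→h](S)) → 2
  π[v,h,d,g]((R ⋈[g=h] γ[v; SUM(f)→h](S))) → 2
  π[d,h,g](π[v,h,d,g]((R ⋈[g=h] γ[v; SUM(f)→h](S)))) → 2

E1 and E2 produce the same multiset:
d | h | g
9 | 2 | 2
9 | 2 | 2

yes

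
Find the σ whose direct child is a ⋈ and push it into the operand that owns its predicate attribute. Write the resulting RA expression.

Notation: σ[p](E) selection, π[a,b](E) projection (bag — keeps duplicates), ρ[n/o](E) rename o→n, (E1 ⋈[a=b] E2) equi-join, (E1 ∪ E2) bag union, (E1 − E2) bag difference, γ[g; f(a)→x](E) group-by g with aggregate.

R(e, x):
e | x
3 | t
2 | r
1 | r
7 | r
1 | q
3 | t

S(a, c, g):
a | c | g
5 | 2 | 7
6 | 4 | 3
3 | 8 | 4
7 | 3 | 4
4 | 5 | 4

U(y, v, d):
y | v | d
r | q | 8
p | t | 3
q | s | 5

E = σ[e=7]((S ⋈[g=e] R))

σ filters on e, owned by the right side.
E' = (S ⋈[g=e] σ[e=7](R))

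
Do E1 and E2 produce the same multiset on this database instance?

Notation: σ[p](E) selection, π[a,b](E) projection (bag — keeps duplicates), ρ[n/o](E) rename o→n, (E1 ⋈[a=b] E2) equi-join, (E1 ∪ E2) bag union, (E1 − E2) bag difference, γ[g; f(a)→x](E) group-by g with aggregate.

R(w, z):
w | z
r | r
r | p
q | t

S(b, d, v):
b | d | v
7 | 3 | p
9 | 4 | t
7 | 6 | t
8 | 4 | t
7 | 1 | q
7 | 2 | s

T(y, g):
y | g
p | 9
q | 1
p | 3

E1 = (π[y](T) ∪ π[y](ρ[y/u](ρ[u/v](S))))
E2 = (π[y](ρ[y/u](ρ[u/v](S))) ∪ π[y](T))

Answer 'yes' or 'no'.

E1 row counts bottom-up:
  T → 3
  π[y](T) → 3
  S → 6
  ρ[u/v](S) → 6
  ρ[y/u](ρ[u/v](S)) → 6
  π[y](ρ[y/u](ρ[u/v](S))) → 6
  (π[y](T) ∪ π[y](ρ[y/u](ρ[u/v](S)))) → 9
E2 row counts bottom-up:
  S → 6
  ρ[u/v](S) → 6
  ρ[y/u](ρ[u/v](S)) → 6
  π[y](ρ[y/u](ρ[u/v](S))) → 6
  T → 3
  π[y](T) → 3
  (π[y](ρ[y/u](ρ[u/v](S))) ∪ π[y](T)) → 9

E1 and E2 produce the same multiset:
y
p
p
p
q
q
s
t
t
t

yes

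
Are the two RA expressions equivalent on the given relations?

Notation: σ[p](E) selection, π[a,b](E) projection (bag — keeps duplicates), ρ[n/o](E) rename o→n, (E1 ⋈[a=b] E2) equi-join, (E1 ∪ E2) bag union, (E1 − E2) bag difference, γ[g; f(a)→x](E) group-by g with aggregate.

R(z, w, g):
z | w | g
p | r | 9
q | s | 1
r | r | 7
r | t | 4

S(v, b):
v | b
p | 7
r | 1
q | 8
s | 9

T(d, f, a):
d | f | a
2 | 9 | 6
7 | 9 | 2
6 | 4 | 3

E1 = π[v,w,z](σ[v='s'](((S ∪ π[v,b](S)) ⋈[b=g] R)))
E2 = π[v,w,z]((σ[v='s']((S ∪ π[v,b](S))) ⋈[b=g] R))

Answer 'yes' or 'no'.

E1 subexpression sizes:
  S → 4
  S → 4
  π[v,b](S) → 4
  (S ∪ π[v,b](S)) → 8
  R → 4
  ((S ∪ π[v,b](S)) ⋈[b=g] R) → 6
  σ[v='s'](((S ∪ π[v,b](S)) ⋈[b=g] R)) → 2
  π[v,w,z](σ[v='s'](((S ∪ π[v,b](S)) ⋈[b=g] R))) → 2
E2 subexpression sizes:
  S → 4
  S → 4
  π[v,b](S) → 4
  (S ∪ π[v,b](S)) → 8
  σ[v='s']((S ∪ π[v,b](S))) → 2
  R → 4
  (σ[v='s']((S ∪ π[v,b](S))) ⋈[b=g] R) → 2
  π[v,w,z]((σ[v='s']((S ∪ π[v,b](S))) ⋈[b=g] R)) → 2

E1 and E2 produce the same multiset:
v | w | z
s | r | p
s | r | p

yes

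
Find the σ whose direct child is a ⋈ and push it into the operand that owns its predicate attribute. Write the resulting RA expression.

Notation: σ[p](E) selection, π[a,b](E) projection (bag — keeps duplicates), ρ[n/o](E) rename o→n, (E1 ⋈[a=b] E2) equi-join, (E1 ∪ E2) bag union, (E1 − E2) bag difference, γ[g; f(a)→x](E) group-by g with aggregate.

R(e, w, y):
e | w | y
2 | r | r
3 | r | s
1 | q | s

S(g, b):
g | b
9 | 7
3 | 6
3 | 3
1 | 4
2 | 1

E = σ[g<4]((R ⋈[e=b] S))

σ filters on g, owned by the right side.
E' = (R ⋈[e=b] σ[g<4](S))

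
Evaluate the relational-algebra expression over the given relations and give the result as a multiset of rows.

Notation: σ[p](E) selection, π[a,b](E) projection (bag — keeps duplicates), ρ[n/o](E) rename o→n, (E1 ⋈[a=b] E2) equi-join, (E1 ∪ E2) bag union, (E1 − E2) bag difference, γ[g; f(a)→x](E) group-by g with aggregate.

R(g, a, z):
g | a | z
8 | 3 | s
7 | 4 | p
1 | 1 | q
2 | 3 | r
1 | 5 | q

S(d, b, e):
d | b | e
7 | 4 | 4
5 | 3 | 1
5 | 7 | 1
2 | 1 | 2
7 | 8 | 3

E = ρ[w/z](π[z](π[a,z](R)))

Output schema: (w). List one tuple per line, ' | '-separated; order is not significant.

Stepwise |·|:
  R → 5
  π[a,z](R) → 5
  π[z](π[a,z](R)) → 5
  ρ[w/z](π[z](π[a,z](R))) → 5

== RESULT ==
w
p
q
q
r
s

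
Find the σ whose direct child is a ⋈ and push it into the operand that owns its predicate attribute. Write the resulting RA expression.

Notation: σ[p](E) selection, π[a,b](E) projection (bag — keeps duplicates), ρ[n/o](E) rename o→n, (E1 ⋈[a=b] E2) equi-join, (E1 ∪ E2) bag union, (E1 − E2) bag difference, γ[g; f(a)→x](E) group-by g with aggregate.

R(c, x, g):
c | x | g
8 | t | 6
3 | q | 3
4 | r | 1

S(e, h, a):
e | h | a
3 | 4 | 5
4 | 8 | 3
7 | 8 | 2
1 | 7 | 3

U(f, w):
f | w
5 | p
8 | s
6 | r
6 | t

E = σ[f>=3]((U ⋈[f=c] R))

σ filters on f, owned by the left side.
E' = (σ[f>=3](U) ⋈[f=c] R)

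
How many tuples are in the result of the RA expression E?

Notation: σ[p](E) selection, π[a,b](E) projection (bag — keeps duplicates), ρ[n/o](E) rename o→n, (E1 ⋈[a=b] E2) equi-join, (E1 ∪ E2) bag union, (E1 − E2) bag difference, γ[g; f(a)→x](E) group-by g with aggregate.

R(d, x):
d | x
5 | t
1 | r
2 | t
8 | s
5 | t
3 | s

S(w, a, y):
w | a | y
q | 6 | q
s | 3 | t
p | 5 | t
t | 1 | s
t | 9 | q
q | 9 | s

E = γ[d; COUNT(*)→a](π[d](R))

Stepwise |·|:
  R → 6
  π[d](R) → 6
  γ[d; COUNT(*)→a](π[d](R)) → 5

|E| = 5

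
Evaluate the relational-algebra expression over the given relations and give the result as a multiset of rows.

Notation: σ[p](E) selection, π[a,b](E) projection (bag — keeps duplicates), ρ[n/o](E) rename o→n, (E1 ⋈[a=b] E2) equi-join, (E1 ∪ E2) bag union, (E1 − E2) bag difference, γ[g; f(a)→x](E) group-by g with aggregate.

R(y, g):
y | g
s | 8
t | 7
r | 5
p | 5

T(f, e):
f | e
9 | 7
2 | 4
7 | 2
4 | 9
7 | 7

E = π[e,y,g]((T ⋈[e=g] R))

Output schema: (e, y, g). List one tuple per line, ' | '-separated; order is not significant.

Stepwise |·|:
  T → 5
  R → 4
  (T ⋈[e=g] R) → 2
  π[e,y,g]((T ⋈[e=g] R)) → 2

== RESULT ==
e | y | g
7 | t | 7
7 | t | 7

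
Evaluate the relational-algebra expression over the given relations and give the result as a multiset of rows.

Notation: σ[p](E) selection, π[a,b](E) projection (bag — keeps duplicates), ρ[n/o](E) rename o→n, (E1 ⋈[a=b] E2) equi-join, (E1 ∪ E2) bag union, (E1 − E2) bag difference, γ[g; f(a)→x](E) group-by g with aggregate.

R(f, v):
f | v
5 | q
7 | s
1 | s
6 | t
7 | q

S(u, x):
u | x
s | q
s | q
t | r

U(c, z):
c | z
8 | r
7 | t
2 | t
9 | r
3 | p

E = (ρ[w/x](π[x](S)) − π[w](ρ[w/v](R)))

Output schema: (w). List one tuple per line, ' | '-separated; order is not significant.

Subexpression sizes:
  S → 3
  π[x](S) → 3
  ρ[w/x](π[x](S)) → 3
  R → 5
  ρ[w/v](R) → 5
  π[w](ρ[w/v](R)) → 5
  (ρ[w/x](π[x](S)) − π[w](ρ[w/v](R))) → 1

== RESULT ==
w
r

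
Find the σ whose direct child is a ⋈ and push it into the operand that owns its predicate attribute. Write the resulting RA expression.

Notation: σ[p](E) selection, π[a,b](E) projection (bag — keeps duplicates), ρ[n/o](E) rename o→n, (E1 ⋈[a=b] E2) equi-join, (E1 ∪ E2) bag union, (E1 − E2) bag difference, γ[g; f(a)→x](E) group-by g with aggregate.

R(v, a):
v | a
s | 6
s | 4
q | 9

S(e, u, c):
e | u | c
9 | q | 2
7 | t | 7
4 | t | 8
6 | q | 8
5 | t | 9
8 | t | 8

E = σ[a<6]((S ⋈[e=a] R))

σ filters on a, owned by the right side.
E' = (S ⋈[e=a] σ[a<6](R))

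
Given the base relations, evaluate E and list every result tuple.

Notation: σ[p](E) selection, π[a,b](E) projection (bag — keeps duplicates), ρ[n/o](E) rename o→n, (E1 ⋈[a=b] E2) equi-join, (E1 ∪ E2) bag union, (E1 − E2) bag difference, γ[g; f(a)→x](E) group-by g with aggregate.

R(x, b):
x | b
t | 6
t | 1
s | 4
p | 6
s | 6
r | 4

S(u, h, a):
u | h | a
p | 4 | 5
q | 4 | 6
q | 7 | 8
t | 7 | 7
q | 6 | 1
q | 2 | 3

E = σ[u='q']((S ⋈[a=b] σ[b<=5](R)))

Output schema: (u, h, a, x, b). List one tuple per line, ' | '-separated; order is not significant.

Subexpression sizes:
  S → 6
  R → 6
  σ[b<=5](R) → 3
  (S ⋈[a=b] σ[b<=5](R)) → 1
  σ[u='q']((S ⋈[a=b] σ[b<=5](R))) → 1

== RESULT ==
u | h | a | x | b
q | 6 | 1 | t | 1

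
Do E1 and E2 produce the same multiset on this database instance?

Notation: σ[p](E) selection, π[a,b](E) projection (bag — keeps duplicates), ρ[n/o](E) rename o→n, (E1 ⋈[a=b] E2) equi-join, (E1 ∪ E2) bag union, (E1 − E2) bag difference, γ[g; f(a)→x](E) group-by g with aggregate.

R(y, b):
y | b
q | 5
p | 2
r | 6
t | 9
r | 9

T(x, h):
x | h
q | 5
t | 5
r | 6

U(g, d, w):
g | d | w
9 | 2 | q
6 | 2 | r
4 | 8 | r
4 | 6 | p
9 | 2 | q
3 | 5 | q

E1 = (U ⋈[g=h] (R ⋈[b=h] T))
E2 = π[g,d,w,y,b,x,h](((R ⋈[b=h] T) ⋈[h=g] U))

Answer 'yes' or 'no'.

E1 per-node cardinality:
  U → 6
  R → 5
  T → 3
  (R ⋈[b=h] T) → 3
  (U ⋈[g=h] (R ⋈[b=h] T)) → 1
E2 per-node cardinality:
  R → 5
  T → 3
  (R ⋈[b=h] T) → 3
  U → 6
  ((R ⋈[b=h] T) ⋈[h=g] U) → 1
  π[g,d,w,y,b,x,h](((R ⋈[b=h] T) ⋈[h=g] U)) → 1

E1 and E2 produce the same multiset:
g | d | w | y | b | x | h
6 | 2 | r | r | 6 | r | 6

yes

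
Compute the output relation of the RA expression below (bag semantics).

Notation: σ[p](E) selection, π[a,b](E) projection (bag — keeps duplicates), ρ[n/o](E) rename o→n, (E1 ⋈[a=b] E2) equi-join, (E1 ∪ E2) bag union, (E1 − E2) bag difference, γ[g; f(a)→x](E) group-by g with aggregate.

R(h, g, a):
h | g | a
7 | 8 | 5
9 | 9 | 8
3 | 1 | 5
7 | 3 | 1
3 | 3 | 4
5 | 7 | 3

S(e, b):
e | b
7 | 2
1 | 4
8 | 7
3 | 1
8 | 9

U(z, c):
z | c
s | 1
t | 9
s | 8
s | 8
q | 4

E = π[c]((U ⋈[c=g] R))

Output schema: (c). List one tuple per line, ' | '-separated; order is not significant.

Subexpression sizes:
  U → 5
  R → 6
  (U ⋈[c=g] R) → 4
  π[c]((U ⋈[c=g] R)) → 4

== RESULT ==
c
1
8
8
9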